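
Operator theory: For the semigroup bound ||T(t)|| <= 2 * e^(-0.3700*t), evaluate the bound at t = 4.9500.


||T(4.9500)|| <= 2 * exp(-0.3700 * 4.9500)
= 2 * exp(-1.8315)
= 2 * 0.1602
= 0.3203

0.3203


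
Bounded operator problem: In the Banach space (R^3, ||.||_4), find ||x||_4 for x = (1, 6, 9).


The l^4 norm = (sum |x_i|^4)^(1/4)
Sum of 4th powers = 1 + 1296 + 6561 = 7858
||x||_4 = (7858)^(1/4) = 9.4152

9.4152


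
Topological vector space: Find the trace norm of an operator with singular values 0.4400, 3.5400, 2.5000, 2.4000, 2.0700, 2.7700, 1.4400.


The nuclear norm is the sum of all singular values.
||T||_1 = 0.4400 + 3.5400 + 2.5000 + 2.4000 + 2.0700 + 2.7700 + 1.4400
= 15.1600

15.1600


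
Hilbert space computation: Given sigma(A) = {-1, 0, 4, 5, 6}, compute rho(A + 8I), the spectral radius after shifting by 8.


Spectrum of A + 8I = {7, 8, 12, 13, 14}
Spectral radius = max |lambda| over the shifted spectrum
= max(7, 8, 12, 13, 14) = 14

14


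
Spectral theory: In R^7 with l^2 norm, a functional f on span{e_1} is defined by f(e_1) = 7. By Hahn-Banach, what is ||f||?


The norm of f is given by ||f|| = sup_{||x||=1} |f(x)|.
On span{e_1}, ||e_1|| = 1, so ||f|| = |f(e_1)| / ||e_1||
= |7| / 1 = 7.0000

7.0000


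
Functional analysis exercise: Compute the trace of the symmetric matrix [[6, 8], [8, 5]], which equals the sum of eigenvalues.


For a self-adjoint (symmetric) matrix, the eigenvalues are real.
The sum of eigenvalues equals the trace of the matrix.
trace = 6 + 5 = 11

11


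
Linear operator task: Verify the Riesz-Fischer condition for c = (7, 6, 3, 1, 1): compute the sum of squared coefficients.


sum |c_n|^2 = 7^2 + 6^2 + 3^2 + 1^2 + 1^2
= 49 + 36 + 9 + 1 + 1
= 96

96


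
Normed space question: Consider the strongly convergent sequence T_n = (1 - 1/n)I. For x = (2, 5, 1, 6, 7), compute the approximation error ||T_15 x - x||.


T_15 x - x = (1 - 1/15)x - x = -x/15
||x|| = sqrt(115) = 10.7238
||T_15 x - x|| = ||x||/15 = 10.7238/15 = 0.7149

0.7149


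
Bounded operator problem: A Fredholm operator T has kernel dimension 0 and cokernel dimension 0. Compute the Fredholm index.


The Fredholm index is defined as ind(T) = dim(ker T) - dim(coker T)
= 0 - 0
= 0

0


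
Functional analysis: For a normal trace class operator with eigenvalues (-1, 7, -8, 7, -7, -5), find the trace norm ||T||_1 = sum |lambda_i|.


For a normal operator, singular values equal |eigenvalues|.
Trace norm = sum |lambda_i| = 1 + 7 + 8 + 7 + 7 + 5
= 35

35


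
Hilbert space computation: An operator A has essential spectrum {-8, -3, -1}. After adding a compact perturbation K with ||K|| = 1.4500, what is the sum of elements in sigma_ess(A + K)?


By Weyl's theorem, the essential spectrum is invariant under compact perturbations.
sigma_ess(A + K) = sigma_ess(A) = {-8, -3, -1}
Sum = -8 + -3 + -1 = -12

-12


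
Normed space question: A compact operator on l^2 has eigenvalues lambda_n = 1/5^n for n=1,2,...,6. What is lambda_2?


The eigenvalue formula gives lambda_2 = 1/5^2
= 1/25
= 0.0400

0.0400


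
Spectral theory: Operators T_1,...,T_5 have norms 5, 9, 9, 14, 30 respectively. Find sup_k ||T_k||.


By the Uniform Boundedness Principle, the supremum of norms is finite.
sup_k ||T_k|| = max(5, 9, 9, 14, 30) = 30

30


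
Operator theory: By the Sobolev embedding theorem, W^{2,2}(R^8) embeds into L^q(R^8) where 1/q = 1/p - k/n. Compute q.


Using the Sobolev embedding formula: 1/q = 1/p - k/n
1/q = 1/2 - 2/8 = 1/4
q = 1/(1/4) = 4

4.0000


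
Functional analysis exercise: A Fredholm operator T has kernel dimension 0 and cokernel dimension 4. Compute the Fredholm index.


The Fredholm index is defined as ind(T) = dim(ker T) - dim(coker T)
= 0 - 4
= -4

-4


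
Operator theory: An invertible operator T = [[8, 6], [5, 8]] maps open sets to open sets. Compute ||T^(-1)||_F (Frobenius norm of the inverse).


det(T) = 8*8 - 6*5 = 34
T^(-1) = (1/34) * [[8, -6], [-5, 8]] = [[0.2353, -0.1765], [-0.1471, 0.2353]]
||T^(-1)||_F^2 = 0.2353^2 + (-0.1765)^2 + (-0.1471)^2 + 0.2353^2 = 0.1635
||T^(-1)||_F = sqrt(0.1635) = 0.4043

0.4043


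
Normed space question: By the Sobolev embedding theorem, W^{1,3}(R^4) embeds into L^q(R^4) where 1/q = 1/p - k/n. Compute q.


Using the Sobolev embedding formula: 1/q = 1/p - k/n
1/q = 1/3 - 1/4 = 1/12
q = 1/(1/12) = 12

12.0000


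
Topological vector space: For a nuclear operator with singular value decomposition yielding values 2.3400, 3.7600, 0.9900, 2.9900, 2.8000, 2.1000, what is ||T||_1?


The nuclear norm is the sum of all singular values.
||T||_1 = 2.3400 + 3.7600 + 0.9900 + 2.9900 + 2.8000 + 2.1000
= 14.9800

14.9800


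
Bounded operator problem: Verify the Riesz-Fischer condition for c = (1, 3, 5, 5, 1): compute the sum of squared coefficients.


sum |c_n|^2 = 1^2 + 3^2 + 5^2 + 5^2 + 1^2
= 1 + 9 + 25 + 25 + 1
= 61

61


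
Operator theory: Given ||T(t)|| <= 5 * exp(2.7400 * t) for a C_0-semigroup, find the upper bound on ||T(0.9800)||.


||T(0.9800)|| <= 5 * exp(2.7400 * 0.9800)
= 5 * exp(2.6852)
= 5 * 14.6611
= 73.3057

73.3057


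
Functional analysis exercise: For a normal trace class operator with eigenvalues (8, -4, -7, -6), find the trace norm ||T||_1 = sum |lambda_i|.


For a normal operator, singular values equal |eigenvalues|.
Trace norm = sum |lambda_i| = 8 + 4 + 7 + 6
= 25

25


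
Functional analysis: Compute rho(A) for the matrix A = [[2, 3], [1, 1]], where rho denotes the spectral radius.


For a 2x2 matrix, eigenvalues satisfy lambda^2 - (trace)*lambda + det = 0
trace = 2 + 1 = 3
det = 2*1 - 3*1 = -1
discriminant = 3^2 - 4*(-1) = 13
spectral radius = max |eigenvalue| = 3.3028

3.3028


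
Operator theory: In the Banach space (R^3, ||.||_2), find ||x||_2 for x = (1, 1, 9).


The l^2 norm = (sum |x_i|^2)^(1/2)
Sum of 2th powers = 1 + 1 + 81 = 83
||x||_2 = (83)^(1/2) = 9.1104

9.1104


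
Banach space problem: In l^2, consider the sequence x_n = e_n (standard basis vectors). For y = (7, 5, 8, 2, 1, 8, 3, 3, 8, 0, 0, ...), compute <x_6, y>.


x_6 = e_6 is the standard basis vector with 1 in position 6.
<x_6, y> = y_6 = 8
As n -> infinity, <x_n, y> -> 0, confirming weak convergence of (x_n) to 0.

8


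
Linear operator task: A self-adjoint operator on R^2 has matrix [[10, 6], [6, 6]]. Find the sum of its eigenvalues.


For a self-adjoint (symmetric) matrix, the eigenvalues are real.
The sum of eigenvalues equals the trace of the matrix.
trace = 10 + 6 = 16

16


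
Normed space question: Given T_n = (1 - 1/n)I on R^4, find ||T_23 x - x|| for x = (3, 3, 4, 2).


T_23 x - x = (1 - 1/23)x - x = -x/23
||x|| = sqrt(38) = 6.1644
||T_23 x - x|| = ||x||/23 = 6.1644/23 = 0.2680

0.2680


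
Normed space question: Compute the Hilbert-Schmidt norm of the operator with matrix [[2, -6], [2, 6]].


The Hilbert-Schmidt norm is sqrt(sum of squares of all entries).
Sum of squares = 2^2 + (-6)^2 + 2^2 + 6^2
= 4 + 36 + 4 + 36 = 80
||T||_HS = sqrt(80) = 8.9443

8.9443


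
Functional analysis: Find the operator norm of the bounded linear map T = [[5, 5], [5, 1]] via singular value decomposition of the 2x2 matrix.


A^T A = [[50, 30], [30, 26]]
trace(A^T A) = 76, det(A^T A) = 400
discriminant = 76^2 - 4*400 = 4176
Largest eigenvalue of A^T A = (trace + sqrt(disc))/2 = 70.3110
||T|| = sqrt(70.3110) = 8.3852

8.3852


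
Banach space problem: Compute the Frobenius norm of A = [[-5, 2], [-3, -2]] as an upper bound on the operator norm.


||A||_F^2 = sum a_ij^2
= (-5)^2 + 2^2 + (-3)^2 + (-2)^2
= 25 + 4 + 9 + 4 = 42
||A||_F = sqrt(42) = 6.4807

6.4807


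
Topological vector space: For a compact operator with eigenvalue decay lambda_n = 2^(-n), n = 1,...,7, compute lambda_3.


The eigenvalue formula gives lambda_3 = 1/2^3
= 1/8
= 0.1250

0.1250


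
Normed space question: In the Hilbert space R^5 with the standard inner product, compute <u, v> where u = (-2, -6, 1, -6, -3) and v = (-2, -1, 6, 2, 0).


Computing the standard inner product <u, v> = sum u_i * v_i
= -2*-2 + -6*-1 + 1*6 + -6*2 + -3*0
= 4 + 6 + 6 + -12 + 0
= 4

4


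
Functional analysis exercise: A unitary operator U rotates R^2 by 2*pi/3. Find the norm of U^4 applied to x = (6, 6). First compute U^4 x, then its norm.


U is a rotation by theta = 2*pi/3
U^4 = rotation by 4*theta = 8*pi/3 = 2*pi/3 (mod 2*pi)
cos(2*pi/3) = -0.5000, sin(2*pi/3) = 0.8660
U^4 x = (-0.5000 * 6 - 0.8660 * 6, 0.8660 * 6 + -0.5000 * 6)
= (-8.1962, 2.1962)
||U^4 x|| = sqrt((-8.1962)^2 + 2.1962^2) = sqrt(72.0000) = 8.4853

8.4853


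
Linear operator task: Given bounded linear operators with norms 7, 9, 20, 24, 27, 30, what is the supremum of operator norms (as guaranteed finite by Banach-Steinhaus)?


By the Uniform Boundedness Principle, the supremum of norms is finite.
sup_k ||T_k|| = max(7, 9, 20, 24, 27, 30) = 30

30


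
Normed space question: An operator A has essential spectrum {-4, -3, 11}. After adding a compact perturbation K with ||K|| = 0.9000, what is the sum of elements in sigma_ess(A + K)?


By Weyl's theorem, the essential spectrum is invariant under compact perturbations.
sigma_ess(A + K) = sigma_ess(A) = {-4, -3, 11}
Sum = -4 + -3 + 11 = 4

4


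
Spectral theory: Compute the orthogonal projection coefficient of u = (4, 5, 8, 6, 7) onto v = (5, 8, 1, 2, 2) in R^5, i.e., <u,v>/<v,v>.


Computing <u,v> = 4*5 + 5*8 + 8*1 + 6*2 + 7*2 = 94
Computing <v,v> = 5^2 + 8^2 + 1^2 + 2^2 + 2^2 = 98
Projection coefficient = 94/98 = 0.9592

0.9592


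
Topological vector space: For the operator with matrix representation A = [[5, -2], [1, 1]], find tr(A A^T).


trace(A * A^T) = sum of squares of all entries
= 5^2 + (-2)^2 + 1^2 + 1^2
= 25 + 4 + 1 + 1
= 31

31


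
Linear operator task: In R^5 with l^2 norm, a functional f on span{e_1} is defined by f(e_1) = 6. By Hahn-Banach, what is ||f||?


The norm of f is given by ||f|| = sup_{||x||=1} |f(x)|.
On span{e_1}, ||e_1|| = 1, so ||f|| = |f(e_1)| / ||e_1||
= |6| / 1 = 6.0000

6.0000


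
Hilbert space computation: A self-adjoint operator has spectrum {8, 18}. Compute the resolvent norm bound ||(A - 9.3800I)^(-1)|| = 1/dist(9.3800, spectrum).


dist(9.3800, {8, 18}) = min(|9.3800 - 8|, |9.3800 - 18|)
= min(1.3800, 8.6200) = 1.3800
Resolvent bound = 1/1.3800 = 0.7246

0.7246


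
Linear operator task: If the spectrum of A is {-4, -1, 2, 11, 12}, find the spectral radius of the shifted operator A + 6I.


Spectrum of A + 6I = {2, 5, 8, 17, 18}
Spectral radius = max |lambda| over the shifted spectrum
= max(2, 5, 8, 17, 18) = 18

18


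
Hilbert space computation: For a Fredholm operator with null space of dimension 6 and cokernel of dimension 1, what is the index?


The Fredholm index is defined as ind(T) = dim(ker T) - dim(coker T)
= 6 - 1
= 5

5


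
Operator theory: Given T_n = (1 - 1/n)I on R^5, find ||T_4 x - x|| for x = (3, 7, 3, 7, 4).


T_4 x - x = (1 - 1/4)x - x = -x/4
||x|| = sqrt(132) = 11.4891
||T_4 x - x|| = ||x||/4 = 11.4891/4 = 2.8723

2.8723


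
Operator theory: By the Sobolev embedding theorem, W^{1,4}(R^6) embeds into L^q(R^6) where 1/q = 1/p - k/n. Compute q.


Using the Sobolev embedding formula: 1/q = 1/p - k/n
1/q = 1/4 - 1/6 = 1/12
q = 1/(1/12) = 12

12.0000


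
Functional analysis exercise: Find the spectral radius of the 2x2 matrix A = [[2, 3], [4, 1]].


For a 2x2 matrix, eigenvalues satisfy lambda^2 - (trace)*lambda + det = 0
trace = 2 + 1 = 3
det = 2*1 - 3*4 = -10
discriminant = 3^2 - 4*(-10) = 49
spectral radius = max |eigenvalue| = 5.0000

5.0000


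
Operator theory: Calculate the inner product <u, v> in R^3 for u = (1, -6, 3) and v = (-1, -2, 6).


Computing the standard inner product <u, v> = sum u_i * v_i
= 1*-1 + -6*-2 + 3*6
= -1 + 12 + 18
= 29

29


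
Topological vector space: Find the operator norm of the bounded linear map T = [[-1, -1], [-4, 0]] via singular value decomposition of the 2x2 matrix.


A^T A = [[17, 1], [1, 1]]
trace(A^T A) = 18, det(A^T A) = 16
discriminant = 18^2 - 4*16 = 260
Largest eigenvalue of A^T A = (trace + sqrt(disc))/2 = 17.0623
||T|| = sqrt(17.0623) = 4.1306

4.1306


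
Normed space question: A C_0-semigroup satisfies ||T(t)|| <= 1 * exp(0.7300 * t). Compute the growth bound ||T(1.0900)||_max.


||T(1.0900)|| <= 1 * exp(0.7300 * 1.0900)
= 1 * exp(0.7957)
= 1 * 2.2160
= 2.2160

2.2160


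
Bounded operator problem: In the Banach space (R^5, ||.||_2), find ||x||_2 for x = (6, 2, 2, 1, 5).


The l^2 norm = (sum |x_i|^2)^(1/2)
Sum of 2th powers = 36 + 4 + 4 + 1 + 25 = 70
||x||_2 = (70)^(1/2) = 8.3666

8.3666


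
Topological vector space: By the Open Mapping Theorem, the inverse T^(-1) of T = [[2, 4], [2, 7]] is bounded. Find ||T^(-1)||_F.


det(T) = 2*7 - 4*2 = 6
T^(-1) = (1/6) * [[7, -4], [-2, 2]] = [[1.1667, -0.6667], [-0.3333, 0.3333]]
||T^(-1)||_F^2 = 1.1667^2 + (-0.6667)^2 + (-0.3333)^2 + 0.3333^2 = 2.0278
||T^(-1)||_F = sqrt(2.0278) = 1.4240

1.4240


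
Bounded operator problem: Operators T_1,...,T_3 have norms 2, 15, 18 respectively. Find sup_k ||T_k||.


By the Uniform Boundedness Principle, the supremum of norms is finite.
sup_k ||T_k|| = max(2, 15, 18) = 18

18


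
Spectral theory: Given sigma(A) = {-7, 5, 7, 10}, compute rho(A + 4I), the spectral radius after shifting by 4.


Spectrum of A + 4I = {-3, 9, 11, 14}
Spectral radius = max |lambda| over the shifted spectrum
= max(3, 9, 11, 14) = 14

14


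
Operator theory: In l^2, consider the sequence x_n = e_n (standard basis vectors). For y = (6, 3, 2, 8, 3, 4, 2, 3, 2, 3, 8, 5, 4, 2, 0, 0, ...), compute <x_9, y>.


x_9 = e_9 is the standard basis vector with 1 in position 9.
<x_9, y> = y_9 = 2
As n -> infinity, <x_n, y> -> 0, confirming weak convergence of (x_n) to 0.

2


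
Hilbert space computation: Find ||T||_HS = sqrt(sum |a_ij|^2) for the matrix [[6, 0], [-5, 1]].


The Hilbert-Schmidt norm is sqrt(sum of squares of all entries).
Sum of squares = 6^2 + 0^2 + (-5)^2 + 1^2
= 36 + 0 + 25 + 1 = 62
||T||_HS = sqrt(62) = 7.8740

7.8740


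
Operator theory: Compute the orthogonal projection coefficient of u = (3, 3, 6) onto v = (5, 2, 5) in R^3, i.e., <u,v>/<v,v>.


Computing <u,v> = 3*5 + 3*2 + 6*5 = 51
Computing <v,v> = 5^2 + 2^2 + 5^2 = 54
Projection coefficient = 51/54 = 0.9444

0.9444


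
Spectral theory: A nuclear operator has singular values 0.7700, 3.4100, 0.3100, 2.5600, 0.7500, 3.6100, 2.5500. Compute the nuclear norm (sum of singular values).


The nuclear norm is the sum of all singular values.
||T||_1 = 0.7700 + 3.4100 + 0.3100 + 2.5600 + 0.7500 + 3.6100 + 2.5500
= 13.9600

13.9600


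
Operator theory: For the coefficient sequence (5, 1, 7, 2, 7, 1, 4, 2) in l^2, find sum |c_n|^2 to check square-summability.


sum |c_n|^2 = 5^2 + 1^2 + 7^2 + 2^2 + 7^2 + 1^2 + 4^2 + 2^2
= 25 + 1 + 49 + 4 + 49 + 1 + 16 + 4
= 149

149


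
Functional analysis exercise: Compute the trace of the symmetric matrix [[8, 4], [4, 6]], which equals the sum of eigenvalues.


For a self-adjoint (symmetric) matrix, the eigenvalues are real.
The sum of eigenvalues equals the trace of the matrix.
trace = 8 + 6 = 14

14


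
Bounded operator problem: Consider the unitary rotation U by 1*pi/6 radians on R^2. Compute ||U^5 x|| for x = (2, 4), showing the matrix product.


U is a rotation by theta = 1*pi/6
U^5 = rotation by 5*theta = 5*pi/6
cos(5*pi/6) = -0.8660, sin(5*pi/6) = 0.5000
U^5 x = (-0.8660 * 2 - 0.5000 * 4, 0.5000 * 2 + -0.8660 * 4)
= (-3.7321, -2.4641)
||U^5 x|| = sqrt((-3.7321)^2 + (-2.4641)^2) = sqrt(20.0000) = 4.4721

4.4721


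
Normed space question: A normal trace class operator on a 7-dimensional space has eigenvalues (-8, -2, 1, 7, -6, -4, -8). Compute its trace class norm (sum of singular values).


For a normal operator, singular values equal |eigenvalues|.
Trace norm = sum |lambda_i| = 8 + 2 + 1 + 7 + 6 + 4 + 8
= 36

36


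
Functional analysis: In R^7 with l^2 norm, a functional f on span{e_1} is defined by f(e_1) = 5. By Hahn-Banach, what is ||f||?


The norm of f is given by ||f|| = sup_{||x||=1} |f(x)|.
On span{e_1}, ||e_1|| = 1, so ||f|| = |f(e_1)| / ||e_1||
= |5| / 1 = 5.0000

5.0000


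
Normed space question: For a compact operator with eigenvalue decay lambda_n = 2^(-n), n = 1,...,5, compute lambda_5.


The eigenvalue formula gives lambda_5 = 1/2^5
= 1/32
= 0.0312

0.0312


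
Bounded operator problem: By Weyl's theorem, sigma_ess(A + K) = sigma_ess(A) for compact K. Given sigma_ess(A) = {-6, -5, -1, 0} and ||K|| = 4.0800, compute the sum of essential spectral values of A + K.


By Weyl's theorem, the essential spectrum is invariant under compact perturbations.
sigma_ess(A + K) = sigma_ess(A) = {-6, -5, -1, 0}
Sum = -6 + -5 + -1 + 0 = -12

-12


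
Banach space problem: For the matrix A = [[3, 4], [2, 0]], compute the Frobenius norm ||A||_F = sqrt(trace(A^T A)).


||A||_F^2 = sum a_ij^2
= 3^2 + 4^2 + 2^2 + 0^2
= 9 + 16 + 4 + 0 = 29
||A||_F = sqrt(29) = 5.3852

5.3852


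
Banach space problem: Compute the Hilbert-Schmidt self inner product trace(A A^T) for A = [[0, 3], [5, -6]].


trace(A * A^T) = sum of squares of all entries
= 0^2 + 3^2 + 5^2 + (-6)^2
= 0 + 9 + 25 + 36
= 70

70


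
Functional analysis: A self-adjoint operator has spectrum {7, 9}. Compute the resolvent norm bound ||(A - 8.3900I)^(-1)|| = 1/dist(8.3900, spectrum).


dist(8.3900, {7, 9}) = min(|8.3900 - 7|, |8.3900 - 9|)
= min(1.3900, 0.6100) = 0.6100
Resolvent bound = 1/0.6100 = 1.6393

1.6393


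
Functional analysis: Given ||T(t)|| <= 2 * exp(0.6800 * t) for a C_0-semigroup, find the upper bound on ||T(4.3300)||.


||T(4.3300)|| <= 2 * exp(0.6800 * 4.3300)
= 2 * exp(2.9444)
= 2 * 18.9993
= 37.9985

37.9985


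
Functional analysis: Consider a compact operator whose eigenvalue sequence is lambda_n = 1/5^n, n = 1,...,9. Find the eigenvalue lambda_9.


The eigenvalue formula gives lambda_9 = 1/5^9
= 1/1953125
= 5.1200e-07

5.1200e-07


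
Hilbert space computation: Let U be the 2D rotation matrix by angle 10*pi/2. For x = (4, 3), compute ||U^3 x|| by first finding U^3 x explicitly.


U is a rotation by theta = 10*pi/2
U^3 = rotation by 3*theta = 30*pi/2 = 2*pi/2 (mod 2*pi)
cos(2*pi/2) = -1.0000, sin(2*pi/2) = 0.0000
U^3 x = (-1.0000 * 4 - 0.0000 * 3, 0.0000 * 4 + -1.0000 * 3)
= (-4.0000, -3.0000)
||U^3 x|| = sqrt((-4.0000)^2 + (-3.0000)^2) = sqrt(25.0000) = 5.0000

5.0000


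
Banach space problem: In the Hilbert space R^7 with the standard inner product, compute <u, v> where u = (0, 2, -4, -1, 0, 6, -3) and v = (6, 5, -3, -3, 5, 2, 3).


Computing the standard inner product <u, v> = sum u_i * v_i
= 0*6 + 2*5 + -4*-3 + -1*-3 + 0*5 + 6*2 + -3*3
= 0 + 10 + 12 + 3 + 0 + 12 + -9
= 28

28


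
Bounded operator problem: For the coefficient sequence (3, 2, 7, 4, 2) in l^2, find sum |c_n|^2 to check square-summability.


sum |c_n|^2 = 3^2 + 2^2 + 7^2 + 4^2 + 2^2
= 9 + 4 + 49 + 16 + 4
= 82

82


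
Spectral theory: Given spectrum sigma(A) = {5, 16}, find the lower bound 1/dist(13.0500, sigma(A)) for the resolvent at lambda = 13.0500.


dist(13.0500, {5, 16}) = min(|13.0500 - 5|, |13.0500 - 16|)
= min(8.0500, 2.9500) = 2.9500
Resolvent bound = 1/2.9500 = 0.3390

0.3390


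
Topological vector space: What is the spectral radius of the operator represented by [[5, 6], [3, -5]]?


For a 2x2 matrix, eigenvalues satisfy lambda^2 - (trace)*lambda + det = 0
trace = 5 + -5 = 0
det = 5*-5 - 6*3 = -43
discriminant = 0^2 - 4*(-43) = 172
spectral radius = max |eigenvalue| = 6.5574

6.5574


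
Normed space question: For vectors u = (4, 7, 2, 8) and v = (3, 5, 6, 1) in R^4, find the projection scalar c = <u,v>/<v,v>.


Computing <u,v> = 4*3 + 7*5 + 2*6 + 8*1 = 67
Computing <v,v> = 3^2 + 5^2 + 6^2 + 1^2 = 71
Projection coefficient = 67/71 = 0.9437

0.9437


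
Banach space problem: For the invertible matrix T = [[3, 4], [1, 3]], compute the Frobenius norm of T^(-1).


det(T) = 3*3 - 4*1 = 5
T^(-1) = (1/5) * [[3, -4], [-1, 3]] = [[0.6000, -0.8000], [-0.2000, 0.6000]]
||T^(-1)||_F^2 = 0.6000^2 + (-0.8000)^2 + (-0.2000)^2 + 0.6000^2 = 1.4000
||T^(-1)||_F = sqrt(1.4000) = 1.1832

1.1832


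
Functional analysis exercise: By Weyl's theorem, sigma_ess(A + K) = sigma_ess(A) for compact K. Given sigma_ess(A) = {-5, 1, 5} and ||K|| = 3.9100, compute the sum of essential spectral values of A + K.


By Weyl's theorem, the essential spectrum is invariant under compact perturbations.
sigma_ess(A + K) = sigma_ess(A) = {-5, 1, 5}
Sum = -5 + 1 + 5 = 1

1


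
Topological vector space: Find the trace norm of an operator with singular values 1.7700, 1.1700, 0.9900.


The nuclear norm is the sum of all singular values.
||T||_1 = 1.7700 + 1.1700 + 0.9900
= 3.9300

3.9300


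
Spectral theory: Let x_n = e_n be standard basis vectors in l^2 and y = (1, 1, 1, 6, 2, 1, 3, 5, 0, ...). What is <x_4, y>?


x_4 = e_4 is the standard basis vector with 1 in position 4.
<x_4, y> = y_4 = 6
As n -> infinity, <x_n, y> -> 0, confirming weak convergence of (x_n) to 0.

6


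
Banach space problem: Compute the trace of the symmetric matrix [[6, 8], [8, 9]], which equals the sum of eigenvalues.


For a self-adjoint (symmetric) matrix, the eigenvalues are real.
The sum of eigenvalues equals the trace of the matrix.
trace = 6 + 9 = 15

15


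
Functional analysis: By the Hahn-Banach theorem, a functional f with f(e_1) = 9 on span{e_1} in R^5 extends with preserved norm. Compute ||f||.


The norm of f is given by ||f|| = sup_{||x||=1} |f(x)|.
On span{e_1}, ||e_1|| = 1, so ||f|| = |f(e_1)| / ||e_1||
= |9| / 1 = 9.0000

9.0000


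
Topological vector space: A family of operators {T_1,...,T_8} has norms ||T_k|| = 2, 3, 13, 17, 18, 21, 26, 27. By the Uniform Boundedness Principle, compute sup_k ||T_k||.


By the Uniform Boundedness Principle, the supremum of norms is finite.
sup_k ||T_k|| = max(2, 3, 13, 17, 18, 21, 26, 27) = 27

27


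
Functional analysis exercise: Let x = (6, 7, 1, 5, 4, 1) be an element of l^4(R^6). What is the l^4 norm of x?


The l^4 norm = (sum |x_i|^4)^(1/4)
Sum of 4th powers = 1296 + 2401 + 1 + 625 + 256 + 1 = 4580
||x||_4 = (4580)^(1/4) = 8.2265

8.2265


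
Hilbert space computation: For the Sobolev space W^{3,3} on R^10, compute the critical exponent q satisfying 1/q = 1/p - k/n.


Using the Sobolev embedding formula: 1/q = 1/p - k/n
1/q = 1/3 - 3/10 = 1/30
q = 1/(1/30) = 30

30.0000


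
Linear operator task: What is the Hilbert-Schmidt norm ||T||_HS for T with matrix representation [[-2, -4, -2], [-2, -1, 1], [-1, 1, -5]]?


The Hilbert-Schmidt norm is sqrt(sum of squares of all entries).
Sum of squares = (-2)^2 + (-4)^2 + (-2)^2 + (-2)^2 + (-1)^2 + 1^2 + (-1)^2 + 1^2 + (-5)^2
= 4 + 16 + 4 + 4 + 1 + 1 + 1 + 1 + 25 = 57
||T||_HS = sqrt(57) = 7.5498

7.5498


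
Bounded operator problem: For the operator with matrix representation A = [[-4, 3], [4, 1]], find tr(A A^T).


trace(A * A^T) = sum of squares of all entries
= (-4)^2 + 3^2 + 4^2 + 1^2
= 16 + 9 + 16 + 1
= 42

42


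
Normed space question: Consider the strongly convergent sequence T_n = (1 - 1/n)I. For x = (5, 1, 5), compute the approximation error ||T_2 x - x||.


T_2 x - x = (1 - 1/2)x - x = -x/2
||x|| = sqrt(51) = 7.1414
||T_2 x - x|| = ||x||/2 = 7.1414/2 = 3.5707

3.5707


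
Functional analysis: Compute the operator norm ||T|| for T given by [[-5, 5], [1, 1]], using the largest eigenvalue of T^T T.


A^T A = [[26, -24], [-24, 26]]
trace(A^T A) = 52, det(A^T A) = 100
discriminant = 52^2 - 4*100 = 2304
Largest eigenvalue of A^T A = (trace + sqrt(disc))/2 = 50.0000
||T|| = sqrt(50.0000) = 7.0711

7.0711


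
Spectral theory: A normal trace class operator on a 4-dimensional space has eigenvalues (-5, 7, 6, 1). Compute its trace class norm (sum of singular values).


For a normal operator, singular values equal |eigenvalues|.
Trace norm = sum |lambda_i| = 5 + 7 + 6 + 1
= 19

19


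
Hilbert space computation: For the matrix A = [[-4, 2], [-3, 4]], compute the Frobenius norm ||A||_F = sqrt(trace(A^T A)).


||A||_F^2 = sum a_ij^2
= (-4)^2 + 2^2 + (-3)^2 + 4^2
= 16 + 4 + 9 + 16 = 45
||A||_F = sqrt(45) = 6.7082

6.7082


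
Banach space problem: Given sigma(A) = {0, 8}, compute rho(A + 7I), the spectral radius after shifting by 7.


Spectrum of A + 7I = {7, 15}
Spectral radius = max |lambda| over the shifted spectrum
= max(7, 15) = 15

15


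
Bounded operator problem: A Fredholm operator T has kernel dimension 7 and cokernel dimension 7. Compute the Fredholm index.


The Fredholm index is defined as ind(T) = dim(ker T) - dim(coker T)
= 7 - 7
= 0

0


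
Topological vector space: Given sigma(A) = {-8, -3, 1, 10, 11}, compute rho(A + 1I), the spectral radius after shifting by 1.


Spectrum of A + 1I = {-7, -2, 2, 11, 12}
Spectral radius = max |lambda| over the shifted spectrum
= max(7, 2, 2, 11, 12) = 12

12


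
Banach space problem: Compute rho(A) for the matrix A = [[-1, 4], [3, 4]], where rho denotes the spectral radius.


For a 2x2 matrix, eigenvalues satisfy lambda^2 - (trace)*lambda + det = 0
trace = -1 + 4 = 3
det = -1*4 - 4*3 = -16
discriminant = 3^2 - 4*(-16) = 73
spectral radius = max |eigenvalue| = 5.7720

5.7720


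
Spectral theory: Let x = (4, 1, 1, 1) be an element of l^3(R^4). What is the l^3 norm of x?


The l^3 norm = (sum |x_i|^3)^(1/3)
Sum of 3th powers = 64 + 1 + 1 + 1 = 67
||x||_3 = (67)^(1/3) = 4.0615

4.0615


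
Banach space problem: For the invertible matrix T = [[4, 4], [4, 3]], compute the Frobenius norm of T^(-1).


det(T) = 4*3 - 4*4 = -4
T^(-1) = (1/-4) * [[3, -4], [-4, 4]] = [[-0.7500, 1.0000], [1.0000, -1.0000]]
||T^(-1)||_F^2 = (-0.7500)^2 + 1.0000^2 + 1.0000^2 + (-1.0000)^2 = 3.5625
||T^(-1)||_F = sqrt(3.5625) = 1.8875

1.8875


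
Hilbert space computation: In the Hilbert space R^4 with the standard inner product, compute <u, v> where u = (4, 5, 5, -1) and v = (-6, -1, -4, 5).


Computing the standard inner product <u, v> = sum u_i * v_i
= 4*-6 + 5*-1 + 5*-4 + -1*5
= -24 + -5 + -20 + -5
= -54

-54


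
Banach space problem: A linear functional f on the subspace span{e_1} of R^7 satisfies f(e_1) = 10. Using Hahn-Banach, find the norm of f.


The norm of f is given by ||f|| = sup_{||x||=1} |f(x)|.
On span{e_1}, ||e_1|| = 1, so ||f|| = |f(e_1)| / ||e_1||
= |10| / 1 = 10.0000

10.0000


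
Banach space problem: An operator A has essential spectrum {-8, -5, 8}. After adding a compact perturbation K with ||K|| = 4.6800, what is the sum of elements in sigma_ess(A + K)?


By Weyl's theorem, the essential spectrum is invariant under compact perturbations.
sigma_ess(A + K) = sigma_ess(A) = {-8, -5, 8}
Sum = -8 + -5 + 8 = -5

-5


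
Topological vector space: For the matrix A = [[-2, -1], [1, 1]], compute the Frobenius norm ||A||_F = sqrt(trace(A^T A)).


||A||_F^2 = sum a_ij^2
= (-2)^2 + (-1)^2 + 1^2 + 1^2
= 4 + 1 + 1 + 1 = 7
||A||_F = sqrt(7) = 2.6458

2.6458


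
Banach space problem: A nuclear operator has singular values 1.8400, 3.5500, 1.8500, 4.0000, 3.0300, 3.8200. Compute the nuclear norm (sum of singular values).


The nuclear norm is the sum of all singular values.
||T||_1 = 1.8400 + 3.5500 + 1.8500 + 4.0000 + 3.0300 + 3.8200
= 18.0900

18.0900


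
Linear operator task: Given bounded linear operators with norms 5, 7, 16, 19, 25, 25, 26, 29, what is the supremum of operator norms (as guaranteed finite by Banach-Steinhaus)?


By the Uniform Boundedness Principle, the supremum of norms is finite.
sup_k ||T_k|| = max(5, 7, 16, 19, 25, 25, 26, 29) = 29

29


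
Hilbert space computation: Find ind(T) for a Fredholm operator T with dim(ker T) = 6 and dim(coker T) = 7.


The Fredholm index is defined as ind(T) = dim(ker T) - dim(coker T)
= 6 - 7
= -1

-1


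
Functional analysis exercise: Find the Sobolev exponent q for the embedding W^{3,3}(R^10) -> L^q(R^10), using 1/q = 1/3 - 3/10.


Using the Sobolev embedding formula: 1/q = 1/p - k/n
1/q = 1/3 - 3/10 = 1/30
q = 1/(1/30) = 30

30.0000


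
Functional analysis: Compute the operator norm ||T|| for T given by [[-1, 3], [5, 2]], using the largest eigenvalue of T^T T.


A^T A = [[26, 7], [7, 13]]
trace(A^T A) = 39, det(A^T A) = 289
discriminant = 39^2 - 4*289 = 365
Largest eigenvalue of A^T A = (trace + sqrt(disc))/2 = 29.0525
||T|| = sqrt(29.0525) = 5.3900

5.3900


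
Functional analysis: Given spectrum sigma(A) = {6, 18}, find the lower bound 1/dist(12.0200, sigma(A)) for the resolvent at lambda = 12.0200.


dist(12.0200, {6, 18}) = min(|12.0200 - 6|, |12.0200 - 18|)
= min(6.0200, 5.9800) = 5.9800
Resolvent bound = 1/5.9800 = 0.1672

0.1672


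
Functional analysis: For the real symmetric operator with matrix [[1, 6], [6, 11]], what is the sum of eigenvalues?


For a self-adjoint (symmetric) matrix, the eigenvalues are real.
The sum of eigenvalues equals the trace of the matrix.
trace = 1 + 11 = 12

12


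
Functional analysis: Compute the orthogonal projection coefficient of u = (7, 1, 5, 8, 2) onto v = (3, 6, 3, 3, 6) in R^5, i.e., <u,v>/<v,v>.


Computing <u,v> = 7*3 + 1*6 + 5*3 + 8*3 + 2*6 = 78
Computing <v,v> = 3^2 + 6^2 + 3^2 + 3^2 + 6^2 = 99
Projection coefficient = 78/99 = 0.7879

0.7879


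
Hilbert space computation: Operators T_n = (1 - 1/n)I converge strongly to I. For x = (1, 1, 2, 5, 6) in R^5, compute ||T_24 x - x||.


T_24 x - x = (1 - 1/24)x - x = -x/24
||x|| = sqrt(67) = 8.1854
||T_24 x - x|| = ||x||/24 = 8.1854/24 = 0.3411

0.3411


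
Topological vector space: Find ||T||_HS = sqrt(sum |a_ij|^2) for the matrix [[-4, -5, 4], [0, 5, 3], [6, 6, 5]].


The Hilbert-Schmidt norm is sqrt(sum of squares of all entries).
Sum of squares = (-4)^2 + (-5)^2 + 4^2 + 0^2 + 5^2 + 3^2 + 6^2 + 6^2 + 5^2
= 16 + 25 + 16 + 0 + 25 + 9 + 36 + 36 + 25 = 188
||T||_HS = sqrt(188) = 13.7113

13.7113


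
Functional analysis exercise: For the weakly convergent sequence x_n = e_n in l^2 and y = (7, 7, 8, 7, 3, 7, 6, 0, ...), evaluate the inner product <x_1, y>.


x_1 = e_1 is the standard basis vector with 1 in position 1.
<x_1, y> = y_1 = 7
As n -> infinity, <x_n, y> -> 0, confirming weak convergence of (x_n) to 0.

7


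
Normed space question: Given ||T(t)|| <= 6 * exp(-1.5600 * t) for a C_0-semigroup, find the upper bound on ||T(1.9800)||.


||T(1.9800)|| <= 6 * exp(-1.5600 * 1.9800)
= 6 * exp(-3.0888)
= 6 * 0.0456
= 0.2733

0.2733


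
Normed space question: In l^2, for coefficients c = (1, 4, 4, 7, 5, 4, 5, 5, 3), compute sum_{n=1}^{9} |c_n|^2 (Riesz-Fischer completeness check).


sum |c_n|^2 = 1^2 + 4^2 + 4^2 + 7^2 + 5^2 + 4^2 + 5^2 + 5^2 + 3^2
= 1 + 16 + 16 + 49 + 25 + 16 + 25 + 25 + 9
= 182

182


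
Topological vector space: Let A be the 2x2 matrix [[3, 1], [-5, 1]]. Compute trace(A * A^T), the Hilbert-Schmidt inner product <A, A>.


trace(A * A^T) = sum of squares of all entries
= 3^2 + 1^2 + (-5)^2 + 1^2
= 9 + 1 + 25 + 1
= 36

36


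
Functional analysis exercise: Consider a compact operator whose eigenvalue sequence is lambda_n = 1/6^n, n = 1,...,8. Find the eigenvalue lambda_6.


The eigenvalue formula gives lambda_6 = 1/6^6
= 1/46656
= 2.1433e-05

2.1433e-05


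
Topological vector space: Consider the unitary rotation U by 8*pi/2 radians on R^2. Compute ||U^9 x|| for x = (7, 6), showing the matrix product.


U is a rotation by theta = 8*pi/2
U^9 = rotation by 9*theta = 72*pi/2 = 0*pi/2 (mod 2*pi)
cos(0*pi/2) = 1.0000, sin(0*pi/2) = 0.0000
U^9 x = (1.0000 * 7 - 0.0000 * 6, 0.0000 * 7 + 1.0000 * 6)
= (7.0000, 6.0000)
||U^9 x|| = sqrt(7.0000^2 + 6.0000^2) = sqrt(85.0000) = 9.2195

9.2195


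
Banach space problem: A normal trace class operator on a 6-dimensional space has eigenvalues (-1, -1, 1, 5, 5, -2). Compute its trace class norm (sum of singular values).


For a normal operator, singular values equal |eigenvalues|.
Trace norm = sum |lambda_i| = 1 + 1 + 1 + 5 + 5 + 2
= 15

15


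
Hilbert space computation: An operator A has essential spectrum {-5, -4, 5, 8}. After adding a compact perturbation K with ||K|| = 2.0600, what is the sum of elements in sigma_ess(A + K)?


By Weyl's theorem, the essential spectrum is invariant under compact perturbations.
sigma_ess(A + K) = sigma_ess(A) = {-5, -4, 5, 8}
Sum = -5 + -4 + 5 + 8 = 4

4


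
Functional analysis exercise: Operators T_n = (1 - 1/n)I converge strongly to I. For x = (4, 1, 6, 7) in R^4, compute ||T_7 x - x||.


T_7 x - x = (1 - 1/7)x - x = -x/7
||x|| = sqrt(102) = 10.0995
||T_7 x - x|| = ||x||/7 = 10.0995/7 = 1.4428

1.4428


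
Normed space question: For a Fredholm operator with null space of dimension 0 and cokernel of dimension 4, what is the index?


The Fredholm index is defined as ind(T) = dim(ker T) - dim(coker T)
= 0 - 4
= -4

-4


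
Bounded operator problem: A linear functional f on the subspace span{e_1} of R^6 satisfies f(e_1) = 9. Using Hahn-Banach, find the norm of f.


The norm of f is given by ||f|| = sup_{||x||=1} |f(x)|.
On span{e_1}, ||e_1|| = 1, so ||f|| = |f(e_1)| / ||e_1||
= |9| / 1 = 9.0000

9.0000


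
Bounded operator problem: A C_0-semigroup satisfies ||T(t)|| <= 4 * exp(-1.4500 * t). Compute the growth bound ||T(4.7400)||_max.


||T(4.7400)|| <= 4 * exp(-1.4500 * 4.7400)
= 4 * exp(-6.8730)
= 4 * 0.0010
= 0.0041

0.0041


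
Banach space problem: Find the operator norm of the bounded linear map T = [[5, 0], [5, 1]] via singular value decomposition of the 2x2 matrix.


A^T A = [[50, 5], [5, 1]]
trace(A^T A) = 51, det(A^T A) = 25
discriminant = 51^2 - 4*25 = 2501
Largest eigenvalue of A^T A = (trace + sqrt(disc))/2 = 50.5050
||T|| = sqrt(50.5050) = 7.1067

7.1067


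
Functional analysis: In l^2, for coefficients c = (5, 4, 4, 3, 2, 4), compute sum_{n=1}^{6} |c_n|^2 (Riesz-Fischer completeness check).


sum |c_n|^2 = 5^2 + 4^2 + 4^2 + 3^2 + 2^2 + 4^2
= 25 + 16 + 16 + 9 + 4 + 16
= 86

86


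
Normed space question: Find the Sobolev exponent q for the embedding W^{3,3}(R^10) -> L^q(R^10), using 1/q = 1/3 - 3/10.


Using the Sobolev embedding formula: 1/q = 1/p - k/n
1/q = 1/3 - 3/10 = 1/30
q = 1/(1/30) = 30

30.0000


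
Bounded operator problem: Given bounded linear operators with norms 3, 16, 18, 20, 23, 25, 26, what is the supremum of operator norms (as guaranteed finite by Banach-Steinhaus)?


By the Uniform Boundedness Principle, the supremum of norms is finite.
sup_k ||T_k|| = max(3, 16, 18, 20, 23, 25, 26) = 26

26


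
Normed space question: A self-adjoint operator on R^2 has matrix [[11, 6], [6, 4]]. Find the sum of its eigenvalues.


For a self-adjoint (symmetric) matrix, the eigenvalues are real.
The sum of eigenvalues equals the trace of the matrix.
trace = 11 + 4 = 15

15


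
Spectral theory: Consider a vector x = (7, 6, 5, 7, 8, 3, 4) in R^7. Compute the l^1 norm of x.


The l^1 norm equals the sum of absolute values of all components.
||x||_1 = 7 + 6 + 5 + 7 + 8 + 3 + 4
= 40

40.0000


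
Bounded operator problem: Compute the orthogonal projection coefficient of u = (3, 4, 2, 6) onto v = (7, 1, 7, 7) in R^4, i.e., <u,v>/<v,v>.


Computing <u,v> = 3*7 + 4*1 + 2*7 + 6*7 = 81
Computing <v,v> = 7^2 + 1^2 + 7^2 + 7^2 = 148
Projection coefficient = 81/148 = 0.5473

0.5473


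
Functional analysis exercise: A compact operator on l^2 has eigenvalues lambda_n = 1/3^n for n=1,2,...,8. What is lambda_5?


The eigenvalue formula gives lambda_5 = 1/3^5
= 1/243
= 0.0041

0.0041


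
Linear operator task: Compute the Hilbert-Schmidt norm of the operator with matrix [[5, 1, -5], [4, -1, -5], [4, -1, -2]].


The Hilbert-Schmidt norm is sqrt(sum of squares of all entries).
Sum of squares = 5^2 + 1^2 + (-5)^2 + 4^2 + (-1)^2 + (-5)^2 + 4^2 + (-1)^2 + (-2)^2
= 25 + 1 + 25 + 16 + 1 + 25 + 16 + 1 + 4 = 114
||T||_HS = sqrt(114) = 10.6771

10.6771


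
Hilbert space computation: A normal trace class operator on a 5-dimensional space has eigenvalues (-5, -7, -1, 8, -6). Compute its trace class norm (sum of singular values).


For a normal operator, singular values equal |eigenvalues|.
Trace norm = sum |lambda_i| = 5 + 7 + 1 + 8 + 6
= 27

27


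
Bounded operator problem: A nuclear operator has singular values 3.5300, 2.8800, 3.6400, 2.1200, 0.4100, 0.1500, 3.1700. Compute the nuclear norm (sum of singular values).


The nuclear norm is the sum of all singular values.
||T||_1 = 3.5300 + 2.8800 + 3.6400 + 2.1200 + 0.4100 + 0.1500 + 3.1700
= 15.9000

15.9000


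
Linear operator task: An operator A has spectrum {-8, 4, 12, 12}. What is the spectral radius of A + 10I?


Spectrum of A + 10I = {2, 14, 22, 22}
Spectral radius = max |lambda| over the shifted spectrum
= max(2, 14, 22, 22) = 22

22


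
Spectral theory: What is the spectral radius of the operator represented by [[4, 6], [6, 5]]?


For a 2x2 matrix, eigenvalues satisfy lambda^2 - (trace)*lambda + det = 0
trace = 4 + 5 = 9
det = 4*5 - 6*6 = -16
discriminant = 9^2 - 4*(-16) = 145
spectral radius = max |eigenvalue| = 10.5208

10.5208


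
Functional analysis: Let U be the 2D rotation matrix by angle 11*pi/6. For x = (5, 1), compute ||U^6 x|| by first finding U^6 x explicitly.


U is a rotation by theta = 11*pi/6
U^6 = rotation by 6*theta = 66*pi/6 = 6*pi/6 (mod 2*pi)
cos(6*pi/6) = -1.0000, sin(6*pi/6) = 0.0000
U^6 x = (-1.0000 * 5 - 0.0000 * 1, 0.0000 * 5 + -1.0000 * 1)
= (-5.0000, -1.0000)
||U^6 x|| = sqrt((-5.0000)^2 + (-1.0000)^2) = sqrt(26.0000) = 5.0990

5.0990


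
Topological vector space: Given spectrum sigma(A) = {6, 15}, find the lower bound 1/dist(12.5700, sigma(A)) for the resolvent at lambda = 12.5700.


dist(12.5700, {6, 15}) = min(|12.5700 - 6|, |12.5700 - 15|)
= min(6.5700, 2.4300) = 2.4300
Resolvent bound = 1/2.4300 = 0.4115

0.4115


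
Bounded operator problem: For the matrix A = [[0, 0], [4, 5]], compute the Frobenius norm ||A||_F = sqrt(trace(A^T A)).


||A||_F^2 = sum a_ij^2
= 0^2 + 0^2 + 4^2 + 5^2
= 0 + 0 + 16 + 25 = 41
||A||_F = sqrt(41) = 6.4031

6.4031


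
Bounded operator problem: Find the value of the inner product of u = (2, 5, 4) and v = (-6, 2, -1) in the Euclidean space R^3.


Computing the standard inner product <u, v> = sum u_i * v_i
= 2*-6 + 5*2 + 4*-1
= -12 + 10 + -4
= -6

-6


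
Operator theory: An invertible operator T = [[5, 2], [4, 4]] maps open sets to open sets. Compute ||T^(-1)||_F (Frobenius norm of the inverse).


det(T) = 5*4 - 2*4 = 12
T^(-1) = (1/12) * [[4, -2], [-4, 5]] = [[0.3333, -0.1667], [-0.3333, 0.4167]]
||T^(-1)||_F^2 = 0.3333^2 + (-0.1667)^2 + (-0.3333)^2 + 0.4167^2 = 0.4236
||T^(-1)||_F = sqrt(0.4236) = 0.6509

0.6509


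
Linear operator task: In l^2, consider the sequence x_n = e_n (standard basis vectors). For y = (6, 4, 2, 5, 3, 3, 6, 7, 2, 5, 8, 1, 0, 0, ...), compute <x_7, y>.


x_7 = e_7 is the standard basis vector with 1 in position 7.
<x_7, y> = y_7 = 6
As n -> infinity, <x_n, y> -> 0, confirming weak convergence of (x_n) to 0.

6


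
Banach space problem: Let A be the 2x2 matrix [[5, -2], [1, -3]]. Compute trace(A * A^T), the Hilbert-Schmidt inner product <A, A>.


trace(A * A^T) = sum of squares of all entries
= 5^2 + (-2)^2 + 1^2 + (-3)^2
= 25 + 4 + 1 + 9
= 39

39


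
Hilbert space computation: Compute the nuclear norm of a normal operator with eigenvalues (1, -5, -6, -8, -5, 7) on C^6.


For a normal operator, singular values equal |eigenvalues|.
Trace norm = sum |lambda_i| = 1 + 5 + 6 + 8 + 5 + 7
= 32

32


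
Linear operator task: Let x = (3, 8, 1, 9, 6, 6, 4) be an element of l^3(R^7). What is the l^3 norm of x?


The l^3 norm = (sum |x_i|^3)^(1/3)
Sum of 3th powers = 27 + 512 + 1 + 729 + 216 + 216 + 64 = 1765
||x||_3 = (1765)^(1/3) = 12.0850

12.0850


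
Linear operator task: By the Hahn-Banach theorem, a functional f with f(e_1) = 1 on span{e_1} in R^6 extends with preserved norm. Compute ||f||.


The norm of f is given by ||f|| = sup_{||x||=1} |f(x)|.
On span{e_1}, ||e_1|| = 1, so ||f|| = |f(e_1)| / ||e_1||
= |1| / 1 = 1.0000

1.0000
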